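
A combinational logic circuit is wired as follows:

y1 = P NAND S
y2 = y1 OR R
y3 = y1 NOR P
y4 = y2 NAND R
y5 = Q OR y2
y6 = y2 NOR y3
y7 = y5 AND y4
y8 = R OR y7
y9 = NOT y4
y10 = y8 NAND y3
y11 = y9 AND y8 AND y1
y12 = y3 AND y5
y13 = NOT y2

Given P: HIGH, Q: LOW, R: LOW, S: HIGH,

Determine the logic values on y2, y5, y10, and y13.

y1 = P NAND S = HIGH NAND HIGH = LOW
y2 = y1 OR R = LOW OR LOW = LOW
y3 = y1 NOR P = LOW NOR HIGH = LOW
y4 = y2 NAND R = LOW NAND LOW = HIGH
y5 = Q OR y2 = LOW OR LOW = LOW
y7 = y5 AND y4 = LOW AND HIGH = LOW
y8 = R OR y7 = LOW OR LOW = LOW
y10 = y8 NAND y3 = LOW NAND LOW = HIGH
y13 = NOT y2 = NOT LOW = HIGH

y2 = LOW, y5 = LOW, y10 = HIGH, y13 = HIGH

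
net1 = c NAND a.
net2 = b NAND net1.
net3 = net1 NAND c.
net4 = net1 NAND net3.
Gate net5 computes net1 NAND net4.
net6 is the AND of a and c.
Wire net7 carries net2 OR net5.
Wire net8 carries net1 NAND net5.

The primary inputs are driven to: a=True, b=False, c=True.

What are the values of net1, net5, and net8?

net1 = c NAND a = True NAND True = False
net3 = net1 NAND c = False NAND True = True
net4 = net1 NAND net3 = False NAND True = True
net5 = net1 NAND net4 = False NAND True = True
net8 = net1 NAND net5 = False NAND True = True

net1 = False, net5 = True, net8 = True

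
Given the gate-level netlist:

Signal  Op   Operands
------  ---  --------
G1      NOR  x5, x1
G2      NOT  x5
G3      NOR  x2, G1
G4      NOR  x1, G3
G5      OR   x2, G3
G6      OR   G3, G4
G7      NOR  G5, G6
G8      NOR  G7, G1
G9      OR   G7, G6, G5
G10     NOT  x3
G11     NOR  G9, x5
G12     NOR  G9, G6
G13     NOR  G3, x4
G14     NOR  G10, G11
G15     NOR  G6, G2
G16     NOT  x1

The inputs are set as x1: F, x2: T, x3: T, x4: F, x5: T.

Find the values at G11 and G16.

G11 = F; G16 = T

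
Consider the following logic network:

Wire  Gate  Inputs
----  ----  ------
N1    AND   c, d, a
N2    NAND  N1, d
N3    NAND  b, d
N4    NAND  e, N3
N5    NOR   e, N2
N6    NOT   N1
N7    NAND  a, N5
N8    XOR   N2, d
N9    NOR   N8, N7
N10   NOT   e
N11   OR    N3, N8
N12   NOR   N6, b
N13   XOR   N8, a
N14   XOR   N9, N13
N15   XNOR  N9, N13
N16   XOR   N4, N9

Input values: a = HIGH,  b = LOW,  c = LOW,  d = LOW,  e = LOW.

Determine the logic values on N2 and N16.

N2 = HIGH, N16 = HIGH

N1 = c AND d AND a = LOW AND LOW AND HIGH = LOW
N2 = N1 NAND d = LOW NAND LOW = HIGH
N3 = b NAND d = LOW NAND LOW = HIGH
N4 = e NAND N3 = LOW NAND HIGH = HIGH
N5 = e NOR N2 = LOW NOR HIGH = LOW
N7 = a NAND N5 = HIGH NAND LOW = HIGH
N8 = N2 XOR d = HIGH XOR LOW = HIGH
N9 = N8 NOR N7 = HIGH NOR HIGH = LOW
N16 = N4 XOR N9 = HIGH XOR LOW = HIGH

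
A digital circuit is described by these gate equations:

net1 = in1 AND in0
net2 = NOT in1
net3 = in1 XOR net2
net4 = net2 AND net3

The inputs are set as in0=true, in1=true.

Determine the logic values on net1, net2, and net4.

net1 = in1 AND in0 = true AND true = true
net2 = NOT in1 = NOT true = false
net3 = in1 XOR net2 = true XOR false = true
net4 = net2 AND net3 = false AND true = false

net1 = true; net2 = false; net4 = false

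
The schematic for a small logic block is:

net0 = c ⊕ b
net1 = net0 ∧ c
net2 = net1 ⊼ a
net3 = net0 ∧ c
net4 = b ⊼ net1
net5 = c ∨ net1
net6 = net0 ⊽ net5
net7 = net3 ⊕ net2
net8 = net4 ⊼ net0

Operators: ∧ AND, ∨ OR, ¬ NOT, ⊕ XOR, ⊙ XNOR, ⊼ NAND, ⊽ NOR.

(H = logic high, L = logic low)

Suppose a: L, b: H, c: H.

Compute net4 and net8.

net0 = c XOR b = H XOR H = L
net1 = net0 AND c = L AND H = L
net4 = b NAND net1 = H NAND L = H
net8 = net4 NAND net0 = H NAND L = H

net4 = H  net8 = H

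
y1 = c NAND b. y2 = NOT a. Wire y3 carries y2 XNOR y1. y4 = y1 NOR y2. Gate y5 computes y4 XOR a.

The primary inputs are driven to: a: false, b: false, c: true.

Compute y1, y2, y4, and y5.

y1 = c NAND b = true NAND false = true
y2 = NOT a = NOT false = true
y4 = y1 NOR y2 = true NOR true = false
y5 = y4 XOR a = false XOR false = false

y1 = true; y2 = true; y4 = false; y5 = false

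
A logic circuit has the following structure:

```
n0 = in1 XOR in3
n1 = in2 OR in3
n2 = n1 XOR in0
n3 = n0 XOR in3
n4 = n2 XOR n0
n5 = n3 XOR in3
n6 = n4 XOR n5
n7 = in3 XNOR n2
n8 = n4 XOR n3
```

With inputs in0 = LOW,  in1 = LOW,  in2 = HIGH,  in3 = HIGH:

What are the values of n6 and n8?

n0 = in1 XOR in3 = LOW XOR HIGH = HIGH
n1 = in2 OR in3 = HIGH OR HIGH = HIGH
n2 = n1 XOR in0 = HIGH XOR LOW = HIGH
n3 = n0 XOR in3 = HIGH XOR HIGH = LOW
n4 = n2 XOR n0 = HIGH XOR HIGH = LOW
n5 = n3 XOR in3 = LOW XOR HIGH = HIGH
n6 = n4 XOR n5 = LOW XOR HIGH = HIGH
n8 = n4 XOR n3 = LOW XOR LOW = LOW

n6 = HIGH  n8 = LOW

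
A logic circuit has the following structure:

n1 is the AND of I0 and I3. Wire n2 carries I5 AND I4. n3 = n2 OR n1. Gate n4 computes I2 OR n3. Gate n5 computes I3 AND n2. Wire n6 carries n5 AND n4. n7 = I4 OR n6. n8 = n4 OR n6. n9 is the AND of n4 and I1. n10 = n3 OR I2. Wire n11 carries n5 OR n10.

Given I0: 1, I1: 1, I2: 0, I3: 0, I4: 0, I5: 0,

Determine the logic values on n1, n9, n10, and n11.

n1 = 0, n9 = 0, n10 = 0, n11 = 0

n1 = I0 AND I3 = 1 AND 0 = 0
n2 = I5 AND I4 = 0 AND 0 = 0
n3 = n2 OR n1 = 0 OR 0 = 0
n4 = I2 OR n3 = 0 OR 0 = 0
n5 = I3 AND n2 = 0 AND 0 = 0
n9 = n4 AND I1 = 0 AND 1 = 0
n10 = n3 OR I2 = 0 OR 0 = 0
n11 = n5 OR n10 = 0 OR 0 = 0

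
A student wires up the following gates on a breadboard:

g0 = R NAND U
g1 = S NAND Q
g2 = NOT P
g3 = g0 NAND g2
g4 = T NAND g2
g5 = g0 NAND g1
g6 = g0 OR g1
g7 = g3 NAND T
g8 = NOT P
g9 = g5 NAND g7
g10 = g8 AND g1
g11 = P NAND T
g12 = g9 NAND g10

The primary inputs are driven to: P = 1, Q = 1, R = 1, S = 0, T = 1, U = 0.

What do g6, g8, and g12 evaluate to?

g0 = R NAND U = 1 NAND 0 = 1
g1 = S NAND Q = 0 NAND 1 = 1
g2 = NOT P = NOT 1 = 0
g3 = g0 NAND g2 = 1 NAND 0 = 1
g5 = g0 NAND g1 = 1 NAND 1 = 0
g6 = g0 OR g1 = 1 OR 1 = 1
g7 = g3 NAND T = 1 NAND 1 = 0
g8 = NOT P = NOT 1 = 0
g9 = g5 NAND g7 = 0 NAND 0 = 1
g10 = g8 AND g1 = 0 AND 1 = 0
g12 = g9 NAND g10 = 1 NAND 0 = 1

g6 = 1  g8 = 0  g12 = 1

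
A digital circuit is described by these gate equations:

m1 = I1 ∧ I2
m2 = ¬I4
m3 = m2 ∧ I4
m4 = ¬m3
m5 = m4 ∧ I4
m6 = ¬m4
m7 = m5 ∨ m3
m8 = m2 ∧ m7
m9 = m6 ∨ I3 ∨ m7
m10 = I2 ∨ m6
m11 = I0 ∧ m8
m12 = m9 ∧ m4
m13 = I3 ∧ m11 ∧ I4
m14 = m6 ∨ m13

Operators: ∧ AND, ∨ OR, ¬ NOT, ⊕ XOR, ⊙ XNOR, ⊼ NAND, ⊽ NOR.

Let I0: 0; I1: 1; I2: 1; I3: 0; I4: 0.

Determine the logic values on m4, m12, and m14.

m4 = 1  m12 = 0  m14 = 0

m2 = NOT I4 = NOT 0 = 1
m3 = m2 AND I4 = 1 AND 0 = 0
m4 = NOT m3 = NOT 0 = 1
m5 = m4 AND I4 = 1 AND 0 = 0
m6 = NOT m4 = NOT 1 = 0
m7 = m5 OR m3 = 0 OR 0 = 0
m8 = m2 AND m7 = 1 AND 0 = 0
m9 = m6 OR I3 OR m7 = 0 OR 0 OR 0 = 0
m11 = I0 AND m8 = 0 AND 0 = 0
m12 = m9 AND m4 = 0 AND 1 = 0
m13 = I3 AND m11 AND I4 = 0 AND 0 AND 0 = 0
m14 = m6 OR m13 = 0 OR 0 = 0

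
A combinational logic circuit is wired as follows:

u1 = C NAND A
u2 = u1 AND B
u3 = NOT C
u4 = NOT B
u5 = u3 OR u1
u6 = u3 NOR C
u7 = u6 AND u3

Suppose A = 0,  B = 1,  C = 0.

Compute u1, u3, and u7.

u1 = C NAND A = 0 NAND 0 = 1
u3 = NOT C = NOT 0 = 1
u6 = u3 NOR C = 1 NOR 0 = 0
u7 = u6 AND u3 = 0 AND 1 = 0

u1 = 1; u3 = 1; u7 = 0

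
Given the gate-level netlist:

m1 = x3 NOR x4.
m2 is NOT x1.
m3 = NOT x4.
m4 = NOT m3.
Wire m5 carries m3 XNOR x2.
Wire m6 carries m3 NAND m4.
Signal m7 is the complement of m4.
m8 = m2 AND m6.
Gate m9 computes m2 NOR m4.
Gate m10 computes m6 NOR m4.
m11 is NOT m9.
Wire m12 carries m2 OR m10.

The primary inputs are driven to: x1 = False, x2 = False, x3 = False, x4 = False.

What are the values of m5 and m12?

m5 = False, m12 = True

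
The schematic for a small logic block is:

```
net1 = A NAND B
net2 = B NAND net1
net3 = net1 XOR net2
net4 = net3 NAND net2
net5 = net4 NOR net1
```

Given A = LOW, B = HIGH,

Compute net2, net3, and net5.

net2 = LOW; net3 = HIGH; net5 = LOW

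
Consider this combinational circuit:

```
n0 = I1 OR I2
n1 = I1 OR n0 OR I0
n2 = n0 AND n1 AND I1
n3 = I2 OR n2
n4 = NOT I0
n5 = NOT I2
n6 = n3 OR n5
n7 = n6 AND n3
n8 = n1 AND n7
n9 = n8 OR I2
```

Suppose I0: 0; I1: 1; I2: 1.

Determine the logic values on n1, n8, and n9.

n1 = 1, n8 = 1, n9 = 1

n0 = I1 OR I2 = 1 OR 1 = 1
n1 = I1 OR n0 OR I0 = 1 OR 1 OR 0 = 1
n2 = n0 AND n1 AND I1 = 1 AND 1 AND 1 = 1
n3 = I2 OR n2 = 1 OR 1 = 1
n5 = NOT I2 = NOT 1 = 0
n6 = n3 OR n5 = 1 OR 0 = 1
n7 = n6 AND n3 = 1 AND 1 = 1
n8 = n1 AND n7 = 1 AND 1 = 1
n9 = n8 OR I2 = 1 OR 1 = 1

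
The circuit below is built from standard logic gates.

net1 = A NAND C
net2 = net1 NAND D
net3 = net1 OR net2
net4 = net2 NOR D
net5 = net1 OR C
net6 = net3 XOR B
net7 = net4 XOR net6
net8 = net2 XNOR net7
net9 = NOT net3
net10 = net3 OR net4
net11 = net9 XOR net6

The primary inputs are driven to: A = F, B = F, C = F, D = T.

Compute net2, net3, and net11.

net1 = A NAND C = F NAND F = T
net2 = net1 NAND D = T NAND T = F
net3 = net1 OR net2 = T OR F = T
net6 = net3 XOR B = T XOR F = T
net9 = NOT net3 = NOT T = F
net11 = net9 XOR net6 = F XOR T = T

net2 = F, net3 = T, net11 = T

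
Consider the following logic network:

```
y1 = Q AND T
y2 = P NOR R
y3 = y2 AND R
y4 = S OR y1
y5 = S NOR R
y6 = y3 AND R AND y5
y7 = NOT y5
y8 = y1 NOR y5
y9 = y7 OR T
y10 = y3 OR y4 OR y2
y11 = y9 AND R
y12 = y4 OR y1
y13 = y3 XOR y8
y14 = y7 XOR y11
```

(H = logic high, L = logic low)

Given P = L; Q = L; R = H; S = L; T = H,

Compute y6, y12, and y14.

y6 = L; y12 = L; y14 = L

y1 = Q AND T = L AND H = L
y2 = P NOR R = L NOR H = L
y3 = y2 AND R = L AND H = L
y4 = S OR y1 = L OR L = L
y5 = S NOR R = L NOR H = L
y6 = y3 AND R AND y5 = L AND H AND L = L
y7 = NOT y5 = NOT L = H
y9 = y7 OR T = H OR H = H
y11 = y9 AND R = H AND H = H
y12 = y4 OR y1 = L OR L = L
y14 = y7 XOR y11 = H XOR H = L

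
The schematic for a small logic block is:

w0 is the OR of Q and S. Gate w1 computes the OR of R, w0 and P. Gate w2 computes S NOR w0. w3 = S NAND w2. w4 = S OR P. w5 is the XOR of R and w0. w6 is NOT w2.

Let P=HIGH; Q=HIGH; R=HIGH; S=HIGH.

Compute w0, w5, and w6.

w0 = Q OR S = HIGH OR HIGH = HIGH
w2 = S NOR w0 = HIGH NOR HIGH = LOW
w5 = R XOR w0 = HIGH XOR HIGH = LOW
w6 = NOT w2 = NOT LOW = HIGH

w0 = HIGH  w5 = LOW  w6 = HIGH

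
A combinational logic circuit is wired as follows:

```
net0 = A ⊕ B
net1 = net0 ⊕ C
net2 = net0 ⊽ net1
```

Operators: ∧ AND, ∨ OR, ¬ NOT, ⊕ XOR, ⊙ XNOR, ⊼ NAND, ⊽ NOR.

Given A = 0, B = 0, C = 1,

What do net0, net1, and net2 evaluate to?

net0 = A XOR B = 0 XOR 0 = 0
net1 = net0 XOR C = 0 XOR 1 = 1
net2 = net0 NOR net1 = 0 NOR 1 = 0

net0 = 0, net1 = 1, net2 = 0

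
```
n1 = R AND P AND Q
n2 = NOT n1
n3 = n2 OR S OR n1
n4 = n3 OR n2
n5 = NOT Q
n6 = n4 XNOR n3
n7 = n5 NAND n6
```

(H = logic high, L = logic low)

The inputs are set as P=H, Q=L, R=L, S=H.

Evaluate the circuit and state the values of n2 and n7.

n2 = H, n7 = L

n1 = R AND P AND Q = L AND H AND L = L
n2 = NOT n1 = NOT L = H
n3 = n2 OR S OR n1 = H OR H OR L = H
n4 = n3 OR n2 = H OR H = H
n5 = NOT Q = NOT L = H
n6 = n4 XNOR n3 = H XNOR H = H
n7 = n5 NAND n6 = H NAND H = L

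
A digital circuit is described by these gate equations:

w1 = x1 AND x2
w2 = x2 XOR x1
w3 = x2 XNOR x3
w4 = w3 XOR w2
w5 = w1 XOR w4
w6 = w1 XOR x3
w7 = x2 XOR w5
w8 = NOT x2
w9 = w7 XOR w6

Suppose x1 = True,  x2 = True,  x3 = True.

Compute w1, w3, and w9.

w1 = True, w3 = True, w9 = True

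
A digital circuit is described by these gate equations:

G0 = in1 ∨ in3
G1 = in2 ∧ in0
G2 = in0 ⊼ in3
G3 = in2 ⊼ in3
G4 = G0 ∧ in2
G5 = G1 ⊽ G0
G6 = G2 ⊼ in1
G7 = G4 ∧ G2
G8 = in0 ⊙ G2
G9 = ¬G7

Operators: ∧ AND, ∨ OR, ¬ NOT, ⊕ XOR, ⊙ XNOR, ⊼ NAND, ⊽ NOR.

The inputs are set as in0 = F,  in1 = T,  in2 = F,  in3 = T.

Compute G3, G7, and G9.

G3 = T, G7 = F, G9 = T

G0 = in1 OR in3 = T OR T = T
G2 = in0 NAND in3 = F NAND T = T
G3 = in2 NAND in3 = F NAND T = T
G4 = G0 AND in2 = T AND F = F
G7 = G4 AND G2 = F AND T = F
G9 = NOT G7 = NOT F = T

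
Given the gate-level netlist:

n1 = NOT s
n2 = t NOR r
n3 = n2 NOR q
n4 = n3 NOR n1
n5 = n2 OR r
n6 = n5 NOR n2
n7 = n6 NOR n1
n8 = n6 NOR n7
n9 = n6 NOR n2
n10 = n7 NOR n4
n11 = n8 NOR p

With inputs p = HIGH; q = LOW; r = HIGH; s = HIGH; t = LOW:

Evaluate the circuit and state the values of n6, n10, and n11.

n1 = NOT s = NOT HIGH = LOW
n2 = t NOR r = LOW NOR HIGH = LOW
n3 = n2 NOR q = LOW NOR LOW = HIGH
n4 = n3 NOR n1 = HIGH NOR LOW = LOW
n5 = n2 OR r = LOW OR HIGH = HIGH
n6 = n5 NOR n2 = HIGH NOR LOW = LOW
n7 = n6 NOR n1 = LOW NOR LOW = HIGH
n8 = n6 NOR n7 = LOW NOR HIGH = LOW
n10 = n7 NOR n4 = HIGH NOR LOW = LOW
n11 = n8 NOR p = LOW NOR HIGH = LOW

n6 = LOW  n10 = LOW  n11 = LOW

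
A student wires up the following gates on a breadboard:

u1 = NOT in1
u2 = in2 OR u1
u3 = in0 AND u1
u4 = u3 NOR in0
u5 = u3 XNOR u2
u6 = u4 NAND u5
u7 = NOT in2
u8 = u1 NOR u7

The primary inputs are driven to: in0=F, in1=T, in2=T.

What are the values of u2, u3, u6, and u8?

u1 = NOT in1 = NOT T = F
u2 = in2 OR u1 = T OR F = T
u3 = in0 AND u1 = F AND F = F
u4 = u3 NOR in0 = F NOR F = T
u5 = u3 XNOR u2 = F XNOR T = F
u6 = u4 NAND u5 = T NAND F = T
u7 = NOT in2 = NOT T = F
u8 = u1 NOR u7 = F NOR F = T

u2 = T, u3 = F, u6 = T, u8 = T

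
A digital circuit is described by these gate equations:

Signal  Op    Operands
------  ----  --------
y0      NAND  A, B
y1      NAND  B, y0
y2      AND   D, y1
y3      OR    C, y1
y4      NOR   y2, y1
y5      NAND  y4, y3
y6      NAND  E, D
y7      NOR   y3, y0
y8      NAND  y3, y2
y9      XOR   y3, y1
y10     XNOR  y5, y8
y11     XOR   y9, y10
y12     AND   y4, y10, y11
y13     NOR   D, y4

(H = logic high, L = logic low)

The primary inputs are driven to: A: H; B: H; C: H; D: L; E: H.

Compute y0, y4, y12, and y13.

y0 = L  y4 = L  y12 = L  y13 = H

y0 = A NAND B = H NAND H = L
y1 = B NAND y0 = H NAND L = H
y2 = D AND y1 = L AND H = L
y3 = C OR y1 = H OR H = H
y4 = y2 NOR y1 = L NOR H = L
y5 = y4 NAND y3 = L NAND H = H
y8 = y3 NAND y2 = H NAND L = H
y9 = y3 XOR y1 = H XOR H = L
y10 = y5 XNOR y8 = H XNOR H = H
y11 = y9 XOR y10 = L XOR H = H
y12 = y4 AND y10 AND y11 = L AND H AND H = L
y13 = D NOR y4 = L NOR L = H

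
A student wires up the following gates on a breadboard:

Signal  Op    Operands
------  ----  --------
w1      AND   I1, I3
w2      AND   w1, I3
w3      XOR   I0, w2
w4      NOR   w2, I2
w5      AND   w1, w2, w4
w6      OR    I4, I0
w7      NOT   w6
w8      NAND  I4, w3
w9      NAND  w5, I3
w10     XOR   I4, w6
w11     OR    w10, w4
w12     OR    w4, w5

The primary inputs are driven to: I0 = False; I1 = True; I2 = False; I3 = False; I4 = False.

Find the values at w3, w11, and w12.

w1 = I1 AND I3 = True AND False = False
w2 = w1 AND I3 = False AND False = False
w3 = I0 XOR w2 = False XOR False = False
w4 = w2 NOR I2 = False NOR False = True
w5 = w1 AND w2 AND w4 = False AND False AND True = False
w6 = I4 OR I0 = False OR False = False
w10 = I4 XOR w6 = False XOR False = False
w11 = w10 OR w4 = False OR True = True
w12 = w4 OR w5 = True OR False = True

w3 = False, w11 = True, w12 = True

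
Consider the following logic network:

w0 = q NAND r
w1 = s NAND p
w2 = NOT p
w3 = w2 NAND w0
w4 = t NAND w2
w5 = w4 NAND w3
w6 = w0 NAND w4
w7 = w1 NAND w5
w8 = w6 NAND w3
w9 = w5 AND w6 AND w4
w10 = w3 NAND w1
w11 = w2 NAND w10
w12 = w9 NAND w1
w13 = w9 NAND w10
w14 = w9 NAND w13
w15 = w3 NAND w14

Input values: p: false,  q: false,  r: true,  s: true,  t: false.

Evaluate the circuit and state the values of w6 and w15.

w6 = false  w15 = true

w0 = q NAND r = false NAND true = true
w1 = s NAND p = true NAND false = true
w2 = NOT p = NOT false = true
w3 = w2 NAND w0 = true NAND true = false
w4 = t NAND w2 = false NAND true = true
w5 = w4 NAND w3 = true NAND false = true
w6 = w0 NAND w4 = true NAND true = false
w9 = w5 AND w6 AND w4 = true AND false AND true = false
w10 = w3 NAND w1 = false NAND true = true
w13 = w9 NAND w10 = false NAND true = true
w14 = w9 NAND w13 = false NAND true = true
w15 = w3 NAND w14 = false NAND true = true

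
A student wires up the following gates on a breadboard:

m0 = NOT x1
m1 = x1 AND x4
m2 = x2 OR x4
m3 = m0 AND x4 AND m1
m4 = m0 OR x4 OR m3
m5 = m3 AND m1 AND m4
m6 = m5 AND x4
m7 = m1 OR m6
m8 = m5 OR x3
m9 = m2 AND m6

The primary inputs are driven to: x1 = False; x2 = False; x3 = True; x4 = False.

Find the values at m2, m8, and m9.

m0 = NOT x1 = NOT False = True
m1 = x1 AND x4 = False AND False = False
m2 = x2 OR x4 = False OR False = False
m3 = m0 AND x4 AND m1 = True AND False AND False = False
m4 = m0 OR x4 OR m3 = True OR False OR False = True
m5 = m3 AND m1 AND m4 = False AND False AND True = False
m6 = m5 AND x4 = False AND False = False
m8 = m5 OR x3 = False OR True = True
m9 = m2 AND m6 = False AND False = False

m2 = False; m8 = True; m9 = False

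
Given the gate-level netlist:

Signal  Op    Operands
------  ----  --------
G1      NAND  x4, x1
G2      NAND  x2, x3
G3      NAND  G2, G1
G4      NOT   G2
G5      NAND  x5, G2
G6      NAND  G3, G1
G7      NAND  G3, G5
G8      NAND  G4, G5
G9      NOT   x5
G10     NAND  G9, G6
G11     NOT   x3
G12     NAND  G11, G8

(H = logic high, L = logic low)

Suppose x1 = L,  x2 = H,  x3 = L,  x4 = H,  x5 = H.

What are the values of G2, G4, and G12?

G2 = x2 NAND x3 = H NAND L = H
G4 = NOT G2 = NOT H = L
G5 = x5 NAND G2 = H NAND H = L
G8 = G4 NAND G5 = L NAND L = H
G11 = NOT x3 = NOT L = H
G12 = G11 NAND G8 = H NAND H = L

G2 = H  G4 = L  G12 = L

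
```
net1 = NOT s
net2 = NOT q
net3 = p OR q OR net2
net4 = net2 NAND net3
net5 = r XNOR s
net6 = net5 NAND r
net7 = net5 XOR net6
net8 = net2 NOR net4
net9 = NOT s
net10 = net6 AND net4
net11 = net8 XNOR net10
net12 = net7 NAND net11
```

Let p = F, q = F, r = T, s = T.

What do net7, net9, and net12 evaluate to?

net7 = T  net9 = F  net12 = F

net2 = NOT q = NOT F = T
net3 = p OR q OR net2 = F OR F OR T = T
net4 = net2 NAND net3 = T NAND T = F
net5 = r XNOR s = T XNOR T = T
net6 = net5 NAND r = T NAND T = F
net7 = net5 XOR net6 = T XOR F = T
net8 = net2 NOR net4 = T NOR F = F
net9 = NOT s = NOT T = F
net10 = net6 AND net4 = F AND F = F
net11 = net8 XNOR net10 = F XNOR F = T
net12 = net7 NAND net11 = T NAND T = F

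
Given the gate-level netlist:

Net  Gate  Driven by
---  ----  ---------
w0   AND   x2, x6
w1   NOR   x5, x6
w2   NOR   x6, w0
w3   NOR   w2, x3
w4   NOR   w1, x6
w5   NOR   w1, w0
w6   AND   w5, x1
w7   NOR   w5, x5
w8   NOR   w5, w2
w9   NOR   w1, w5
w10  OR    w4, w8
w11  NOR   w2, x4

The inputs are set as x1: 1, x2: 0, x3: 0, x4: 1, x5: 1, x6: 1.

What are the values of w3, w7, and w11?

w3 = 1  w7 = 0  w11 = 0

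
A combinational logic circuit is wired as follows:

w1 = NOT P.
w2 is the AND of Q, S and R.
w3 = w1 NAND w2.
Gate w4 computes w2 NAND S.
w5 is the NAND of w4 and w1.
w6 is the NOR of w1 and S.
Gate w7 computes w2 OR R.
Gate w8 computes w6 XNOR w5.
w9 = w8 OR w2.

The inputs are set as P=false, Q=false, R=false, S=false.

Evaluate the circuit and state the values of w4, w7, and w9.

w4 = true; w7 = false; w9 = true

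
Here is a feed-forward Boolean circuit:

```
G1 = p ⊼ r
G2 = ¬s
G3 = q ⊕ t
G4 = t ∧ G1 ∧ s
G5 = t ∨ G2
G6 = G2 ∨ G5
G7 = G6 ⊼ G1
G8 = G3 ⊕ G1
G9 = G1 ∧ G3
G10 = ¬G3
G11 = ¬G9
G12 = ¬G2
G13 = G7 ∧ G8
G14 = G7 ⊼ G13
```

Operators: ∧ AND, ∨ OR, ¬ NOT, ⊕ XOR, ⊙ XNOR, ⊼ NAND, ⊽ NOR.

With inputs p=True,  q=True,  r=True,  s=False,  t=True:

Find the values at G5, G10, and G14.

G5 = True, G10 = True, G14 = True

G1 = p NAND r = True NAND True = False
G2 = NOT s = NOT False = True
G3 = q XOR t = True XOR True = False
G5 = t OR G2 = True OR True = True
G6 = G2 OR G5 = True OR True = True
G7 = G6 NAND G1 = True NAND False = True
G8 = G3 XOR G1 = False XOR False = False
G10 = NOT G3 = NOT False = True
G13 = G7 AND G8 = True AND False = False
G14 = G7 NAND G13 = True NAND False = True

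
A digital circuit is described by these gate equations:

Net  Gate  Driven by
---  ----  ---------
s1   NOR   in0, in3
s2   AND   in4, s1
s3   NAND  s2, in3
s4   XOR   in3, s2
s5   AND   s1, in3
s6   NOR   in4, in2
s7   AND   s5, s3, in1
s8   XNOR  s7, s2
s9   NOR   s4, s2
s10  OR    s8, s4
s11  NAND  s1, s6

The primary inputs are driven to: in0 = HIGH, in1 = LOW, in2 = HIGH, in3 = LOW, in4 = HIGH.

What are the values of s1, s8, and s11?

s1 = in0 NOR in3 = HIGH NOR LOW = LOW
s2 = in4 AND s1 = HIGH AND LOW = LOW
s3 = s2 NAND in3 = LOW NAND LOW = HIGH
s5 = s1 AND in3 = LOW AND LOW = LOW
s6 = in4 NOR in2 = HIGH NOR HIGH = LOW
s7 = s5 AND s3 AND in1 = LOW AND HIGH AND LOW = LOW
s8 = s7 XNOR s2 = LOW XNOR LOW = HIGH
s11 = s1 NAND s6 = LOW NAND LOW = HIGH

s1 = LOW, s8 = HIGH, s11 = HIGH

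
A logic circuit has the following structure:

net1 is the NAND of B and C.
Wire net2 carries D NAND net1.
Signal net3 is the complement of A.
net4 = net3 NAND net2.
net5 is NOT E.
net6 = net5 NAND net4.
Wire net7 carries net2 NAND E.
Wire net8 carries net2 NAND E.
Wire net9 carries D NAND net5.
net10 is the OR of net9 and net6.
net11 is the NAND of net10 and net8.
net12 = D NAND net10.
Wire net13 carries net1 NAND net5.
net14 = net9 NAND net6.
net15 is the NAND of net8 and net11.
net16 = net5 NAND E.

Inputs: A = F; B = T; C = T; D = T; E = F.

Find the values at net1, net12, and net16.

net1 = F, net12 = F, net16 = T

net1 = B NAND C = T NAND T = F
net2 = D NAND net1 = T NAND F = T
net3 = NOT A = NOT F = T
net4 = net3 NAND net2 = T NAND T = F
net5 = NOT E = NOT F = T
net6 = net5 NAND net4 = T NAND F = T
net9 = D NAND net5 = T NAND T = F
net10 = net9 OR net6 = F OR T = T
net12 = D NAND net10 = T NAND T = F
net16 = net5 NAND E = T NAND F = T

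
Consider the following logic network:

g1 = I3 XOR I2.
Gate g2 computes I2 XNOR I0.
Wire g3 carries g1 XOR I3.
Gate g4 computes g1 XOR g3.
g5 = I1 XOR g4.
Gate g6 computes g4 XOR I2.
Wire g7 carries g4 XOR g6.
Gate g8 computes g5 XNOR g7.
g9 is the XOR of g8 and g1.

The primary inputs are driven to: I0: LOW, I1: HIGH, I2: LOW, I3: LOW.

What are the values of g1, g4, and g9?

g1 = LOW  g4 = LOW  g9 = LOW

g1 = I3 XOR I2 = LOW XOR LOW = LOW
g3 = g1 XOR I3 = LOW XOR LOW = LOW
g4 = g1 XOR g3 = LOW XOR LOW = LOW
g5 = I1 XOR g4 = HIGH XOR LOW = HIGH
g6 = g4 XOR I2 = LOW XOR LOW = LOW
g7 = g4 XOR g6 = LOW XOR LOW = LOW
g8 = g5 XNOR g7 = HIGH XNOR LOW = LOW
g9 = g8 XOR g1 = LOW XOR LOW = LOW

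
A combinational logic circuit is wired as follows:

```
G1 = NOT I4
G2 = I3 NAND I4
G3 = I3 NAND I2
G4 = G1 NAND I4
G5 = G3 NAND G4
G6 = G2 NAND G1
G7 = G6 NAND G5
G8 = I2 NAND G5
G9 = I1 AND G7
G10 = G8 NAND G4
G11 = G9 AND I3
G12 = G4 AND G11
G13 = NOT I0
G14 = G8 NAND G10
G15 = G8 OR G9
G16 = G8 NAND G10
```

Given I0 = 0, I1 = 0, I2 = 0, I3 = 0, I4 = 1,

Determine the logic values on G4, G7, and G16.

G1 = NOT I4 = NOT 1 = 0
G2 = I3 NAND I4 = 0 NAND 1 = 1
G3 = I3 NAND I2 = 0 NAND 0 = 1
G4 = G1 NAND I4 = 0 NAND 1 = 1
G5 = G3 NAND G4 = 1 NAND 1 = 0
G6 = G2 NAND G1 = 1 NAND 0 = 1
G7 = G6 NAND G5 = 1 NAND 0 = 1
G8 = I2 NAND G5 = 0 NAND 0 = 1
G10 = G8 NAND G4 = 1 NAND 1 = 0
G16 = G8 NAND G10 = 1 NAND 0 = 1

G4 = 1  G7 = 1  G16 = 1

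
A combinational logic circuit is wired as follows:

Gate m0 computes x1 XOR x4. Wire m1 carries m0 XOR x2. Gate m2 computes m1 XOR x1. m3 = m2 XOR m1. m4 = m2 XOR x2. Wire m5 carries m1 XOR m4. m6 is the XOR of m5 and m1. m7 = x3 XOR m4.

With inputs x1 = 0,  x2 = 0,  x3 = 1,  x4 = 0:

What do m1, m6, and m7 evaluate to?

m0 = x1 XOR x4 = 0 XOR 0 = 0
m1 = m0 XOR x2 = 0 XOR 0 = 0
m2 = m1 XOR x1 = 0 XOR 0 = 0
m4 = m2 XOR x2 = 0 XOR 0 = 0
m5 = m1 XOR m4 = 0 XOR 0 = 0
m6 = m5 XOR m1 = 0 XOR 0 = 0
m7 = x3 XOR m4 = 1 XOR 0 = 1

m1 = 0, m6 = 0, m7 = 1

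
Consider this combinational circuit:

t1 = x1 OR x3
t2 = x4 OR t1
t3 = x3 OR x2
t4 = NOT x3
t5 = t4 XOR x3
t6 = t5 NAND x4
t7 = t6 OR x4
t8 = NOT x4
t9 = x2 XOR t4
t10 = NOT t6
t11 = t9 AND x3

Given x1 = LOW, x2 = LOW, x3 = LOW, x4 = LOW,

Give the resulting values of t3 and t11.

t3 = x3 OR x2 = LOW OR LOW = LOW
t4 = NOT x3 = NOT LOW = HIGH
t9 = x2 XOR t4 = LOW XOR HIGH = HIGH
t11 = t9 AND x3 = HIGH AND LOW = LOW

t3 = LOW  t11 = LOW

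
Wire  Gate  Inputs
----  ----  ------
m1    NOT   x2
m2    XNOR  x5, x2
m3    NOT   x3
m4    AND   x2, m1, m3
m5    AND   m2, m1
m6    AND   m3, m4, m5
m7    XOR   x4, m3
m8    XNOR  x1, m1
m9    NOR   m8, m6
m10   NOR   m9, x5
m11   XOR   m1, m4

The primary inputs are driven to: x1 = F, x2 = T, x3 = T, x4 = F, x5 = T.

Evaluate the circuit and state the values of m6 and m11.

m6 = F, m11 = F

m1 = NOT x2 = NOT T = F
m2 = x5 XNOR x2 = T XNOR T = T
m3 = NOT x3 = NOT T = F
m4 = x2 AND m1 AND m3 = T AND F AND F = F
m5 = m2 AND m1 = T AND F = F
m6 = m3 AND m4 AND m5 = F AND F AND F = F
m11 = m1 XOR m4 = F XOR F = F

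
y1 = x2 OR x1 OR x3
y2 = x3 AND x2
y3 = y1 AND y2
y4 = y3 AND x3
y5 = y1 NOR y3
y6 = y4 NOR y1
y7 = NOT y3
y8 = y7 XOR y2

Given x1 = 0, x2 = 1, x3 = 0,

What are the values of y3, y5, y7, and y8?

y3 = 0; y5 = 0; y7 = 1; y8 = 1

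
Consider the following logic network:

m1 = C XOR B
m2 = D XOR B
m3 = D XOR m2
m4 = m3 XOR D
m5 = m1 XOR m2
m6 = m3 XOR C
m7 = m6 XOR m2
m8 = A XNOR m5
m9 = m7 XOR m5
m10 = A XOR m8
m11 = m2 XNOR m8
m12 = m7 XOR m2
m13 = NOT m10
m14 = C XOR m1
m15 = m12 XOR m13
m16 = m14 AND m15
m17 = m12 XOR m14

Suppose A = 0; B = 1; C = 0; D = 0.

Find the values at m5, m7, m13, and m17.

m5 = 0; m7 = 0; m13 = 0; m17 = 0

m1 = C XOR B = 0 XOR 1 = 1
m2 = D XOR B = 0 XOR 1 = 1
m3 = D XOR m2 = 0 XOR 1 = 1
m5 = m1 XOR m2 = 1 XOR 1 = 0
m6 = m3 XOR C = 1 XOR 0 = 1
m7 = m6 XOR m2 = 1 XOR 1 = 0
m8 = A XNOR m5 = 0 XNOR 0 = 1
m10 = A XOR m8 = 0 XOR 1 = 1
m12 = m7 XOR m2 = 0 XOR 1 = 1
m13 = NOT m10 = NOT 1 = 0
m14 = C XOR m1 = 0 XOR 1 = 1
m17 = m12 XOR m14 = 1 XOR 1 = 0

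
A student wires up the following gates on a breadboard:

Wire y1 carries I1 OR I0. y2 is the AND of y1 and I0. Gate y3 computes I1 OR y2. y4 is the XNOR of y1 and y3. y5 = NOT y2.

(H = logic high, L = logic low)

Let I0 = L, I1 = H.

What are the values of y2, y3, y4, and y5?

y2 = L; y3 = H; y4 = H; y5 = H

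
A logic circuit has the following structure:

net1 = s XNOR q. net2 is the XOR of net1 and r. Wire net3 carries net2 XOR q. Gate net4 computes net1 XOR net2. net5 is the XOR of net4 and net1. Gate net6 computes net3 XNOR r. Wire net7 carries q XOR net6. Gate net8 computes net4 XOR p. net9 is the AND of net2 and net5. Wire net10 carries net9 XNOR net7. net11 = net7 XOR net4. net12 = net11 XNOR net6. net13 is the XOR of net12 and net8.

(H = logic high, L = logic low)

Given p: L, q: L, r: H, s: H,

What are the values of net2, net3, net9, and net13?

net2 = H; net3 = H; net9 = H; net13 = H

net1 = s XNOR q = H XNOR L = L
net2 = net1 XOR r = L XOR H = H
net3 = net2 XOR q = H XOR L = H
net4 = net1 XOR net2 = L XOR H = H
net5 = net4 XOR net1 = H XOR L = H
net6 = net3 XNOR r = H XNOR H = H
net7 = q XOR net6 = L XOR H = H
net8 = net4 XOR p = H XOR L = H
net9 = net2 AND net5 = H AND H = H
net11 = net7 XOR net4 = H XOR H = L
net12 = net11 XNOR net6 = L XNOR H = L
net13 = net12 XOR net8 = L XOR H = H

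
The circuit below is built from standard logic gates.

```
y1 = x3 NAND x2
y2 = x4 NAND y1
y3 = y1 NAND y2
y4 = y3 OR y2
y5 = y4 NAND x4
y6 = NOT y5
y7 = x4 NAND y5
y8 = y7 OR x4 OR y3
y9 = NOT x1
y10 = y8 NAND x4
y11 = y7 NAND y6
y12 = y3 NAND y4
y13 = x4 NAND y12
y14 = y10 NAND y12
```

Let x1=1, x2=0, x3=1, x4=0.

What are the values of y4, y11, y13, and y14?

y4 = 1; y11 = 1; y13 = 1; y14 = 0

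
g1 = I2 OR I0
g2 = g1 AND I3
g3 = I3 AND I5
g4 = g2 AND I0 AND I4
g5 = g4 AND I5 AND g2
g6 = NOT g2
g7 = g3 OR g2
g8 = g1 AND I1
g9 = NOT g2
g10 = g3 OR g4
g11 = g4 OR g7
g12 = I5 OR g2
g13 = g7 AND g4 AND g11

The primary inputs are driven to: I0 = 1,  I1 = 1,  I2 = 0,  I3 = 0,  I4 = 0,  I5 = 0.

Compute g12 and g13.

g12 = 0; g13 = 0

g1 = I2 OR I0 = 0 OR 1 = 1
g2 = g1 AND I3 = 1 AND 0 = 0
g3 = I3 AND I5 = 0 AND 0 = 0
g4 = g2 AND I0 AND I4 = 0 AND 1 AND 0 = 0
g7 = g3 OR g2 = 0 OR 0 = 0
g11 = g4 OR g7 = 0 OR 0 = 0
g12 = I5 OR g2 = 0 OR 0 = 0
g13 = g7 AND g4 AND g11 = 0 AND 0 AND 0 = 0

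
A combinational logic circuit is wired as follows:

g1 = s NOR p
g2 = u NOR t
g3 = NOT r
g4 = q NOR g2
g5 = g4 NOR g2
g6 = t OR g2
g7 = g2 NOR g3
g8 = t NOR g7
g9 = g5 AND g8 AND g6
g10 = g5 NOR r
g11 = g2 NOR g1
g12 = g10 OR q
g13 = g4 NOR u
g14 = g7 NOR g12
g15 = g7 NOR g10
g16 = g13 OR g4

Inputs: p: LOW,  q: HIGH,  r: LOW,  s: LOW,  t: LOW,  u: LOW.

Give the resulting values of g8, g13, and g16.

g2 = u NOR t = LOW NOR LOW = HIGH
g3 = NOT r = NOT LOW = HIGH
g4 = q NOR g2 = HIGH NOR HIGH = LOW
g7 = g2 NOR g3 = HIGH NOR HIGH = LOW
g8 = t NOR g7 = LOW NOR LOW = HIGH
g13 = g4 NOR u = LOW NOR LOW = HIGH
g16 = g13 OR g4 = HIGH OR LOW = HIGH

g8 = HIGH; g13 = HIGH; g16 = HIGH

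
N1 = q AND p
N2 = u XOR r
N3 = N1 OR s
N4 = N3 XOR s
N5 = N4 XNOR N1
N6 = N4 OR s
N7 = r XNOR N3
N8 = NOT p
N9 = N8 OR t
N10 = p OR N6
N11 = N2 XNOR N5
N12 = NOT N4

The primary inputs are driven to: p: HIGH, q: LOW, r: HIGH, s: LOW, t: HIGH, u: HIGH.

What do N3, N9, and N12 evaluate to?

N1 = q AND p = LOW AND HIGH = LOW
N3 = N1 OR s = LOW OR LOW = LOW
N4 = N3 XOR s = LOW XOR LOW = LOW
N8 = NOT p = NOT HIGH = LOW
N9 = N8 OR t = LOW OR HIGH = HIGH
N12 = NOT N4 = NOT LOW = HIGH

N3 = LOW, N9 = HIGH, N12 = HIGH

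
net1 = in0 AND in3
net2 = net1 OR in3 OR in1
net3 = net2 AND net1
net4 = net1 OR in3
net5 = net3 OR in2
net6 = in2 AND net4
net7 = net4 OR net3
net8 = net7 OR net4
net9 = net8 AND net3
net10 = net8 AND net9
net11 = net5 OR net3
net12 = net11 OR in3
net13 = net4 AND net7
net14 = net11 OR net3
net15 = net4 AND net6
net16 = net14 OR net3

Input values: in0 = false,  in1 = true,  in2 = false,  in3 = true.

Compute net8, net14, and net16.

net8 = true, net14 = false, net16 = false

net1 = in0 AND in3 = false AND true = false
net2 = net1 OR in3 OR in1 = false OR true OR true = true
net3 = net2 AND net1 = true AND false = false
net4 = net1 OR in3 = false OR true = true
net5 = net3 OR in2 = false OR false = false
net7 = net4 OR net3 = true OR false = true
net8 = net7 OR net4 = true OR true = true
net11 = net5 OR net3 = false OR false = false
net14 = net11 OR net3 = false OR false = false
net16 = net14 OR net3 = false OR false = false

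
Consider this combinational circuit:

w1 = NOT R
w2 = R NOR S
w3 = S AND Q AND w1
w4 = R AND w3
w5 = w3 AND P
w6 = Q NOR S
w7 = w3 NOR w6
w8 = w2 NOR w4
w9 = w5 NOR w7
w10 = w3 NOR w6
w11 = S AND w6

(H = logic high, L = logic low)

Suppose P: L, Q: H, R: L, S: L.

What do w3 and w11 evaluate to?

w1 = NOT R = NOT L = H
w3 = S AND Q AND w1 = L AND H AND H = L
w6 = Q NOR S = H NOR L = L
w11 = S AND w6 = L AND L = L

w3 = L; w11 = L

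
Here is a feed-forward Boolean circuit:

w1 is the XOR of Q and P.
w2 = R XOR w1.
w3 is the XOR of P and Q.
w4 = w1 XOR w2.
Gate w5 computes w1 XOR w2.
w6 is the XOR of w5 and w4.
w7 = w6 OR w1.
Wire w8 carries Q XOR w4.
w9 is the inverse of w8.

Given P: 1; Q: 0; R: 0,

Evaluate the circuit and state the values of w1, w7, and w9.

w1 = 1, w7 = 1, w9 = 1

w1 = Q XOR P = 0 XOR 1 = 1
w2 = R XOR w1 = 0 XOR 1 = 1
w4 = w1 XOR w2 = 1 XOR 1 = 0
w5 = w1 XOR w2 = 1 XOR 1 = 0
w6 = w5 XOR w4 = 0 XOR 0 = 0
w7 = w6 OR w1 = 0 OR 1 = 1
w8 = Q XOR w4 = 0 XOR 0 = 0
w9 = NOT w8 = NOT 0 = 1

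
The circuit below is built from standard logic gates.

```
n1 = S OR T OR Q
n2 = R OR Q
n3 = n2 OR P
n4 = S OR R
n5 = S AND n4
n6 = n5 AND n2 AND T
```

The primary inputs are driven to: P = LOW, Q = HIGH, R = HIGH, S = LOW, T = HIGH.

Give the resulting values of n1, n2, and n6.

n1 = HIGH, n2 = HIGH, n6 = LOW

n1 = S OR T OR Q = LOW OR HIGH OR HIGH = HIGH
n2 = R OR Q = HIGH OR HIGH = HIGH
n4 = S OR R = LOW OR HIGH = HIGH
n5 = S AND n4 = LOW AND HIGH = LOW
n6 = n5 AND n2 AND T = LOW AND HIGH AND HIGH = LOW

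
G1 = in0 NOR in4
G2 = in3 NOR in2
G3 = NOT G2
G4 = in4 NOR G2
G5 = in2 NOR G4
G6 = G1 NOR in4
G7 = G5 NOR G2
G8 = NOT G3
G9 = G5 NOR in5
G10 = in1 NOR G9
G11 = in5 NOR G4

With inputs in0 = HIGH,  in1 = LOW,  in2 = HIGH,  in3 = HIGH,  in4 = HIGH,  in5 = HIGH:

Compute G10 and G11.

G2 = in3 NOR in2 = HIGH NOR HIGH = LOW
G4 = in4 NOR G2 = HIGH NOR LOW = LOW
G5 = in2 NOR G4 = HIGH NOR LOW = LOW
G9 = G5 NOR in5 = LOW NOR HIGH = LOW
G10 = in1 NOR G9 = LOW NOR LOW = HIGH
G11 = in5 NOR G4 = HIGH NOR LOW = LOW

G10 = HIGH, G11 = LOW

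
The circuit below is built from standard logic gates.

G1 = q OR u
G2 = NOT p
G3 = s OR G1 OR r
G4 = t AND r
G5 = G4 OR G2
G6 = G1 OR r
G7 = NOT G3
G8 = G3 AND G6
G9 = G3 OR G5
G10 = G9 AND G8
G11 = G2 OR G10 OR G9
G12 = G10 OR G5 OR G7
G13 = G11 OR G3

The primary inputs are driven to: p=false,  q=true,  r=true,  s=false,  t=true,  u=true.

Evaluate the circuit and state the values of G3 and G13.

G1 = q OR u = true OR true = true
G2 = NOT p = NOT false = true
G3 = s OR G1 OR r = false OR true OR true = true
G4 = t AND r = true AND true = true
G5 = G4 OR G2 = true OR true = true
G6 = G1 OR r = true OR true = true
G8 = G3 AND G6 = true AND true = true
G9 = G3 OR G5 = true OR true = true
G10 = G9 AND G8 = true AND true = true
G11 = G2 OR G10 OR G9 = true OR true OR true = true
G13 = G11 OR G3 = true OR true = true

G3 = true, G13 = true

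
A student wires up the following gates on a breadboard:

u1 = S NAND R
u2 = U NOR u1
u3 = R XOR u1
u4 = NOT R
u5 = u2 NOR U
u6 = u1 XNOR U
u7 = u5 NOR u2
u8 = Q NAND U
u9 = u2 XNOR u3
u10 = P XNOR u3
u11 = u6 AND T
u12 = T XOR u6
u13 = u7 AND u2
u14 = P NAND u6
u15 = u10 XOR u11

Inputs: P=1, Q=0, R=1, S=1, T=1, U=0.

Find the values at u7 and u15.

u7 = 0; u15 = 0

u1 = S NAND R = 1 NAND 1 = 0
u2 = U NOR u1 = 0 NOR 0 = 1
u3 = R XOR u1 = 1 XOR 0 = 1
u5 = u2 NOR U = 1 NOR 0 = 0
u6 = u1 XNOR U = 0 XNOR 0 = 1
u7 = u5 NOR u2 = 0 NOR 1 = 0
u10 = P XNOR u3 = 1 XNOR 1 = 1
u11 = u6 AND T = 1 AND 1 = 1
u15 = u10 XOR u11 = 1 XOR 1 = 0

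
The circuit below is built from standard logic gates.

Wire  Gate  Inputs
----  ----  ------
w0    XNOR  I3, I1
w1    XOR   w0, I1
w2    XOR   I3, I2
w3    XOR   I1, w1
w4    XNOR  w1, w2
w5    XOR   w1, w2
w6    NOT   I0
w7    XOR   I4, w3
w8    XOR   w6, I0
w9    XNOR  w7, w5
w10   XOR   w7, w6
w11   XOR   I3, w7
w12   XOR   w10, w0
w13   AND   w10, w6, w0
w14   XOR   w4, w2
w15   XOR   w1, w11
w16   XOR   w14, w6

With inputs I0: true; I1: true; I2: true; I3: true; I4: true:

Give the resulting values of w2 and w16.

w2 = false, w16 = true

w0 = I3 XNOR I1 = true XNOR true = true
w1 = w0 XOR I1 = true XOR true = false
w2 = I3 XOR I2 = true XOR true = false
w4 = w1 XNOR w2 = false XNOR false = true
w6 = NOT I0 = NOT true = false
w14 = w4 XOR w2 = true XOR false = true
w16 = w14 XOR w6 = true XOR false = true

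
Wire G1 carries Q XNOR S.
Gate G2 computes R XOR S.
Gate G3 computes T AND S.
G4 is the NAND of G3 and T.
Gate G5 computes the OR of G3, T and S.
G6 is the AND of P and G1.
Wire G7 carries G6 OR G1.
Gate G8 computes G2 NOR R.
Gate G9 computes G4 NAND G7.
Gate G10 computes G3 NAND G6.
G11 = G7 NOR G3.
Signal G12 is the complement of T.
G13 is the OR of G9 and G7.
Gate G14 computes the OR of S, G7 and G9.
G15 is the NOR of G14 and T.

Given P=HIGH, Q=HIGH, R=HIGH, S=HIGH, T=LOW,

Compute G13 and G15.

G13 = HIGH  G15 = LOW

G1 = Q XNOR S = HIGH XNOR HIGH = HIGH
G3 = T AND S = LOW AND HIGH = LOW
G4 = G3 NAND T = LOW NAND LOW = HIGH
G6 = P AND G1 = HIGH AND HIGH = HIGH
G7 = G6 OR G1 = HIGH OR HIGH = HIGH
G9 = G4 NAND G7 = HIGH NAND HIGH = LOW
G13 = G9 OR G7 = LOW OR HIGH = HIGH
G14 = S OR G7 OR G9 = HIGH OR HIGH OR LOW = HIGH
G15 = G14 NOR T = HIGH NOR LOW = LOW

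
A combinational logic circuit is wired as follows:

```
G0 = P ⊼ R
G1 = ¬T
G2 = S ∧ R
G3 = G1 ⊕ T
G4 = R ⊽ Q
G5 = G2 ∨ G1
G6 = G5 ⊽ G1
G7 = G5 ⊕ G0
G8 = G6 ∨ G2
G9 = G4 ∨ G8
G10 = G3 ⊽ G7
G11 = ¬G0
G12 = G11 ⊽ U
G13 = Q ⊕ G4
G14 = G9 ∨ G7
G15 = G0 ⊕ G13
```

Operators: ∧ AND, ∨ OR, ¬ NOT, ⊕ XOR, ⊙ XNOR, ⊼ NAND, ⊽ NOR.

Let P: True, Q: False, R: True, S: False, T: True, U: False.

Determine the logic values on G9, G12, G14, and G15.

G9 = True; G12 = False; G14 = True; G15 = False

G0 = P NAND R = True NAND True = False
G1 = NOT T = NOT True = False
G2 = S AND R = False AND True = False
G4 = R NOR Q = True NOR False = False
G5 = G2 OR G1 = False OR False = False
G6 = G5 NOR G1 = False NOR False = True
G7 = G5 XOR G0 = False XOR False = False
G8 = G6 OR G2 = True OR False = True
G9 = G4 OR G8 = False OR True = True
G11 = NOT G0 = NOT False = True
G12 = G11 NOR U = True NOR False = False
G13 = Q XOR G4 = False XOR False = False
G14 = G9 OR G7 = True OR False = True
G15 = G0 XOR G13 = False XOR False = False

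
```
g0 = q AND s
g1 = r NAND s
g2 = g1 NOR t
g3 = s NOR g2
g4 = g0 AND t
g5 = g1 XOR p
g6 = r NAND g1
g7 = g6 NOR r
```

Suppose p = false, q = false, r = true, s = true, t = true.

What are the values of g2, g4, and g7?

g2 = false, g4 = false, g7 = false

g0 = q AND s = false AND true = false
g1 = r NAND s = true NAND true = false
g2 = g1 NOR t = false NOR true = false
g4 = g0 AND t = false AND true = false
g6 = r NAND g1 = true NAND false = true
g7 = g6 NOR r = true NOR true = false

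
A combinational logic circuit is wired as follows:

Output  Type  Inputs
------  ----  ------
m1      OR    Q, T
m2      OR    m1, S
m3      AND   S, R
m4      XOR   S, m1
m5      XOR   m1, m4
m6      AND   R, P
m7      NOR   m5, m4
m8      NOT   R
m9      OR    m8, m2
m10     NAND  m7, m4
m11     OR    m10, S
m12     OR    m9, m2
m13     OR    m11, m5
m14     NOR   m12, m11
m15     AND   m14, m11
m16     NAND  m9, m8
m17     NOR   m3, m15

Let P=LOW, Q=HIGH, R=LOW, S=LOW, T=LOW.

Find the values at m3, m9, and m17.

m1 = Q OR T = HIGH OR LOW = HIGH
m2 = m1 OR S = HIGH OR LOW = HIGH
m3 = S AND R = LOW AND LOW = LOW
m4 = S XOR m1 = LOW XOR HIGH = HIGH
m5 = m1 XOR m4 = HIGH XOR HIGH = LOW
m7 = m5 NOR m4 = LOW NOR HIGH = LOW
m8 = NOT R = NOT LOW = HIGH
m9 = m8 OR m2 = HIGH OR HIGH = HIGH
m10 = m7 NAND m4 = LOW NAND HIGH = HIGH
m11 = m10 OR S = HIGH OR LOW = HIGH
m12 = m9 OR m2 = HIGH OR HIGH = HIGH
m14 = m12 NOR m11 = HIGH NOR HIGH = LOW
m15 = m14 AND m11 = LOW AND HIGH = LOW
m17 = m3 NOR m15 = LOW NOR LOW = HIGH

m3 = LOW  m9 = HIGH  m17 = HIGH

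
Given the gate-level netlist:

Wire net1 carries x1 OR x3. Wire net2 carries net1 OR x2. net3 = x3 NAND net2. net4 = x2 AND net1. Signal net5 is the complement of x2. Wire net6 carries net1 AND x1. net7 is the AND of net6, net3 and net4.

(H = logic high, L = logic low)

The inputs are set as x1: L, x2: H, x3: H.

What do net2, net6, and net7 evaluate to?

net2 = H  net6 = L  net7 = L

net1 = x1 OR x3 = L OR H = H
net2 = net1 OR x2 = H OR H = H
net3 = x3 NAND net2 = H NAND H = L
net4 = x2 AND net1 = H AND H = H
net6 = net1 AND x1 = H AND L = L
net7 = net6 AND net3 AND net4 = L AND L AND H = L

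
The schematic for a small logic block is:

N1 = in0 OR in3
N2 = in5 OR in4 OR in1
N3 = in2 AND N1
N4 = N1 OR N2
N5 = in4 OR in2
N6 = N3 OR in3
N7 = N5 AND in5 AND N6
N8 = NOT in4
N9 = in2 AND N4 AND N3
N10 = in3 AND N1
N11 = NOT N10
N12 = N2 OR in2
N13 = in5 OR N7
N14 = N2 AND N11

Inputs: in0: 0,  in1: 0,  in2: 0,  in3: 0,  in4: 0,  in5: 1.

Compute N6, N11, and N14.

N6 = 0; N11 = 1; N14 = 1

N1 = in0 OR in3 = 0 OR 0 = 0
N2 = in5 OR in4 OR in1 = 1 OR 0 OR 0 = 1
N3 = in2 AND N1 = 0 AND 0 = 0
N6 = N3 OR in3 = 0 OR 0 = 0
N10 = in3 AND N1 = 0 AND 0 = 0
N11 = NOT N10 = NOT 0 = 1
N14 = N2 AND N11 = 1 AND 1 = 1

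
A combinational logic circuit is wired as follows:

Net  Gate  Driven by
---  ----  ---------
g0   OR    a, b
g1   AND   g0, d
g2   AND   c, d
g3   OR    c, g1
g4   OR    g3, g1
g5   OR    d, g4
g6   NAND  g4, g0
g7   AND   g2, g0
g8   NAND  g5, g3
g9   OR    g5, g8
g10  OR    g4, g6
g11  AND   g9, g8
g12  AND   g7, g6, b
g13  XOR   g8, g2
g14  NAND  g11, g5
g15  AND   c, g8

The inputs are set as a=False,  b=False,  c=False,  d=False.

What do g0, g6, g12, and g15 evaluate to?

g0 = a OR b = False OR False = False
g1 = g0 AND d = False AND False = False
g2 = c AND d = False AND False = False
g3 = c OR g1 = False OR False = False
g4 = g3 OR g1 = False OR False = False
g5 = d OR g4 = False OR False = False
g6 = g4 NAND g0 = False NAND False = True
g7 = g2 AND g0 = False AND False = False
g8 = g5 NAND g3 = False NAND False = True
g12 = g7 AND g6 AND b = False AND True AND False = False
g15 = c AND g8 = False AND True = False

g0 = False, g6 = True, g12 = False, g15 = False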